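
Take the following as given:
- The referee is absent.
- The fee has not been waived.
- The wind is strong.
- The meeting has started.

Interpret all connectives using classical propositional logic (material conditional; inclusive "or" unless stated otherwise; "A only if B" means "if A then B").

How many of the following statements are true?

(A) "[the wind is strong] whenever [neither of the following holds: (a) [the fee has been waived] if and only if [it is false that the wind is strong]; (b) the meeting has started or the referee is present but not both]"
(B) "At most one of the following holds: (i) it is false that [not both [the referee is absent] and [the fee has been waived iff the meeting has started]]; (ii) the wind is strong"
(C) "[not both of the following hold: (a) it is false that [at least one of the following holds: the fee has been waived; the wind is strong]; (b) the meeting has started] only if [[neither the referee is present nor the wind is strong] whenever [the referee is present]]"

3

Let Q = "the fee has been waived" (F), R = "the wind is strong" (T), S = "the meeting has started" (T), P = "the referee is present" (F).

(A): Parsed as ((Q <-> ~R) nor (S xor P)) -> R

~R = ~T = F
Q <-> ~R = F <-> F = T
S xor P = T xor F = T
(Q <-> ~R) nor (S xor P) = T nor T = F
((Q <-> ~R) nor (S xor P)) -> R = F -> T = T
So (A) is true.

(B): This is ~(~P nand (Q <-> S)) nand R.

~P = ~F = T
Q <-> S = F <-> T = F
~P nand (Q <-> S) = T nand F = T
~(~P nand (Q <-> S)) = ~T = F
~(~P nand (Q <-> S)) nand R = F nand T = T
Hence (B) is true.

(C): This is (~(Q | R) nand S) -> (P -> (P nor R)).

Q | R = F | T = T
~(Q | R) = ~T = F
~(Q | R) nand S = F nand T = T
P nor R = F nor T = F
P -> (P nor R) = F -> F = T
(~(Q | R) nand S) -> (P -> (P nor R)) = T -> T = T
So (C) is true.

Count: 3.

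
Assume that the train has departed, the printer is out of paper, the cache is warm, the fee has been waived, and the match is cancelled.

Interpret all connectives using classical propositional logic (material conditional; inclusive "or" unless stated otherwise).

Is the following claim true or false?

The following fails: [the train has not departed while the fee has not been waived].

Let P = "the train has departed" (True), S = "the fee has been waived" (True).
In symbols: not (not P and not S)

not P = not True = False
not S = not True = False
not P and not S = False and False = False
not (not P and not S) = not False = True

True.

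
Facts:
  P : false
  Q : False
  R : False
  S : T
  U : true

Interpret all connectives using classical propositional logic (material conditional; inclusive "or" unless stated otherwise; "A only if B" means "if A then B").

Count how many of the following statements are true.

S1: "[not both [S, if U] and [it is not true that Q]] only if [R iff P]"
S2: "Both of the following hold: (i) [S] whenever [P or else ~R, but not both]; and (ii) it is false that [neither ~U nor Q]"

1

S1: This is ((U -> S) nand ~Q) -> (R <-> P).

U -> S = T -> T = T
~Q = ~F = T
(U -> S) nand ~Q = T nand T = F
R <-> P = F <-> F = T
((U -> S) nand ~Q) -> (R <-> P) = F -> T = T
Thus S1 is true.

S2: Formalization: ((P xor ~R) -> S) & ~(~U nor Q)

~R = ~F = T
P xor ~R = F xor T = T
(P xor ~R) -> S = T -> T = T
~U = ~T = F
~U nor Q = F nor F = T
~(~U nor Q) = ~T = F
((P xor ~R) -> S) & ~(~U nor Q) = T & F = F
Hence S2 is false.

1 of the 2 statements is true.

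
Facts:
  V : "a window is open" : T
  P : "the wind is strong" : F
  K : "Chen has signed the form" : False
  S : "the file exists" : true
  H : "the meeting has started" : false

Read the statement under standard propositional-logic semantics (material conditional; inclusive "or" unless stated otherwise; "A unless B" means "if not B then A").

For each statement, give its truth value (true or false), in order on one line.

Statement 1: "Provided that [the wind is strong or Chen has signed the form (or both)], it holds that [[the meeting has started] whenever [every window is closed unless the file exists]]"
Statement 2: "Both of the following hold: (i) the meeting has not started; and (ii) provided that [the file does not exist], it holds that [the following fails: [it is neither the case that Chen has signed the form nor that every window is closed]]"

Statement 1: In symbols: (P ∨ K) → ((¬V ∨ S) → H)

P ∨ K = F ∨ F = F
¬V = ¬T = F
¬V ∨ S = F ∨ T = T
(¬V ∨ S) → H = T → F = F
(P ∨ K) → ((¬V ∨ S) → H) = F → F = T
Thus Statement 1 is true.

Statement 2: In symbols: ¬H ∧ (¬S → ¬(K ↓ ¬V))

¬H = ¬F = T
¬S = ¬T = F
¬V = ¬T = F
K ↓ ¬V = F ↓ F = T
¬(K ↓ ¬V) = ¬T = F
¬S → ¬(K ↓ ¬V) = F → F = T
¬H ∧ (¬S → ¬(K ↓ ¬V)) = T ∧ T = T
So Statement 2 is true.

Statement 1 true, Statement 2 true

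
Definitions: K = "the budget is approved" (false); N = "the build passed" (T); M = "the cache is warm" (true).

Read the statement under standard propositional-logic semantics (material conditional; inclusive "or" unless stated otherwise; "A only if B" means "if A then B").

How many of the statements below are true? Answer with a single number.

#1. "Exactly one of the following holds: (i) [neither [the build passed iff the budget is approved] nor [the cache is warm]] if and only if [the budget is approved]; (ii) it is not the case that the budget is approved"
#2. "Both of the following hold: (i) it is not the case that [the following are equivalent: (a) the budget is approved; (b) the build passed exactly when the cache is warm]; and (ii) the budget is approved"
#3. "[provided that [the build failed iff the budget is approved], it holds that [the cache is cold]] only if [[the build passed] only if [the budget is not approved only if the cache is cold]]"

1

#1: This is (((N ↔ K) ↓ M) ↔ K) ⊕ ¬K.

N ↔ K = T ↔ F = F
(N ↔ K) ↓ M = F ↓ T = F
((N ↔ K) ↓ M) ↔ K = F ↔ F = T
¬K = ¬F = T
(((N ↔ K) ↓ M) ↔ K) ⊕ ¬K = T ⊕ T = F
Thus #1 is false.

#2: Parsed as ¬(K ↔ (N ↔ M)) ∧ K

N ↔ M = T ↔ T = T
K ↔ (N ↔ M) = F ↔ T = F
¬(K ↔ (N ↔ M)) = ¬F = T
¬(K ↔ (N ↔ M)) ∧ K = T ∧ F = F
Thus #2 is false.

#3: This is ((¬N ↔ K) → ¬M) → (N → (¬K → ¬M)).

¬N = ¬T = F
¬N ↔ K = F ↔ F = T
¬M = ¬T = F
(¬N ↔ K) → ¬M = T → F = F
¬K = ¬F = T
¬M = ¬T = F
¬K → ¬M = T → F = F
N → (¬K → ¬M) = T → F = F
((¬N ↔ K) → ¬M) → (N → (¬K → ¬M)) = F → F = T
Hence #3 is true.

Count: 1.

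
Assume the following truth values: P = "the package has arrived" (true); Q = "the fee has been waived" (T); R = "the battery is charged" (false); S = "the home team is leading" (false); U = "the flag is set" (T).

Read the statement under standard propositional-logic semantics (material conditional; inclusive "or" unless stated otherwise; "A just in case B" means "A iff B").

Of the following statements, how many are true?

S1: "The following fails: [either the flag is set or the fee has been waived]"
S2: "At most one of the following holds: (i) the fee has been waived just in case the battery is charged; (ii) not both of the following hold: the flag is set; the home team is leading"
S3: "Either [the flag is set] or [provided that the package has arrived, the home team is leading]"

S1: Parsed as ~(U | Q)

U | Q = T | T = T
~(U | Q) = ~T = F
Thus S1 is false.

S2: In symbols: (Q <-> R) nand (U nand S)

Q <-> R = T <-> F = F
U nand S = T nand F = T
(Q <-> R) nand (U nand S) = F nand T = T
Thus S2 is true.

S3: In symbols: U | (P -> S)

P -> S = T -> F = F
U | (P -> S) = T | F = T
So S3 is true.

Count: 2.

2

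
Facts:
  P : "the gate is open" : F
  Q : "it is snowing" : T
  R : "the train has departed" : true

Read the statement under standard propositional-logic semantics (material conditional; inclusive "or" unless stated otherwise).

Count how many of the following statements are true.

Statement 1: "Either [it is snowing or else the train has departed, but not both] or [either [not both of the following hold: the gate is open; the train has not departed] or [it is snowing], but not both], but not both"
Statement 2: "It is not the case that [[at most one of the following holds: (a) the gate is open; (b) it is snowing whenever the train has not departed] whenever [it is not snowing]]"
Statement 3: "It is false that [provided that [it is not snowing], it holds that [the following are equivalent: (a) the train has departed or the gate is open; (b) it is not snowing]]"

0

Statement 1: Parsed as (Q xor R) xor ((P nand not R) xor Q)

Q xor R = True xor True = False
not R = not True = False
P nand not R = False nand False = True
(P nand not R) xor Q = True xor True = False
(Q xor R) xor ((P nand not R) xor Q) = False xor False = False
Hence Statement 1 is false.

Statement 2: This is not (not Q -> (P nand (not R -> Q))).

not Q = not True = False
not R = not True = False
not R -> Q = False -> True = True
P nand (not R -> Q) = False nand True = True
not Q -> (P nand (not R -> Q)) = False -> True = True
not (not Q -> (P nand (not R -> Q))) = not True = False
So Statement 2 is false.

Statement 3: This is not (not Q -> ((R or P) iff not Q)).

not Q = not True = False
R or P = True or False = True
not Q = not True = False
(R or P) iff not Q = True iff False = False
not Q -> ((R or P) iff not Q) = False -> False = True
not (not Q -> ((R or P) iff not Q)) = not True = False
Hence Statement 3 is false.

Count: 0.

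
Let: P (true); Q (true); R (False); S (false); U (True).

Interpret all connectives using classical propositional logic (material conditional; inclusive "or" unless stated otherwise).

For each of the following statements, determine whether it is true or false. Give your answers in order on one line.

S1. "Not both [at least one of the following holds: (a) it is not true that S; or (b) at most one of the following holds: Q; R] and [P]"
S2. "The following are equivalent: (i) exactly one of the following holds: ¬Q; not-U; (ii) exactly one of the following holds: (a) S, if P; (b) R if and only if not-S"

S1 False, S2 True

S1: In symbols: (not S or (Q nand R)) nand P

not S = not False = True
Q nand R = True nand False = True
not S or (Q nand R) = True or True = True
(not S or (Q nand R)) nand P = True nand True = False
Thus S1 is false.

S2: This is (not Q xor not U) iff ((P -> S) xor (R iff not S)).

not Q = not True = False
not U = not True = False
not Q xor not U = False xor False = False
P -> S = True -> False = False
not S = not False = True
R iff not S = False iff True = False
(P -> S) xor (R iff not S) = False xor False = False
(not Q xor not U) iff ((P -> S) xor (R iff not S)) = False iff False = True
So S2 is true.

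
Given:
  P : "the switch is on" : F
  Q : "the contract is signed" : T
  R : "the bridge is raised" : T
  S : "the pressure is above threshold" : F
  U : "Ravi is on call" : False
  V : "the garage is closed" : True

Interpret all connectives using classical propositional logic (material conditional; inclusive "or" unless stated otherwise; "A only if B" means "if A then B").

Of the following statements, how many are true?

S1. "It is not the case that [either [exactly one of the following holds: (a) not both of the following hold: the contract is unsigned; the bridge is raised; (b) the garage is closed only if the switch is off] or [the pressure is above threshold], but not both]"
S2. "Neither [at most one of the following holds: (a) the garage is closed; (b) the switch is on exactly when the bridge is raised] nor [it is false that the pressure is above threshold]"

1

S1: In symbols: ¬(((¬Q ↑ R) ⊕ (V → ¬P)) ⊕ S)

¬Q = ¬T = F
¬Q ↑ R = F ↑ T = T
¬P = ¬F = T
V → ¬P = T → T = T
(¬Q ↑ R) ⊕ (V → ¬P) = T ⊕ T = F
((¬Q ↑ R) ⊕ (V → ¬P)) ⊕ S = F ⊕ F = F
¬(((¬Q ↑ R) ⊕ (V → ¬P)) ⊕ S) = ¬F = T
Thus S1 is true.

S2: In symbols: (V ↑ (P ↔ R)) ↓ ¬S

P ↔ R = F ↔ T = F
V ↑ (P ↔ R) = T ↑ F = T
¬S = ¬F = T
(V ↑ (P ↔ R)) ↓ ¬S = T ↓ T = F
So S2 is false.

True statements: 1 (S1).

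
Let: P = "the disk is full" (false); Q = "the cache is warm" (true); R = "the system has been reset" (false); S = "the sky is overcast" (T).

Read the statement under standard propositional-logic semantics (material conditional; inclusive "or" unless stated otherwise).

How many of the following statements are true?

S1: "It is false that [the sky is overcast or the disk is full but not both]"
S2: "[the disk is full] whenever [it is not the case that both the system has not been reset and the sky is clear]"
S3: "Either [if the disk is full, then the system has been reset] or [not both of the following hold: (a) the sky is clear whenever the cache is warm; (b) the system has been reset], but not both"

0

S1: Parsed as not (S xor P)

S xor P = True xor False = True
not (S xor P) = not True = False
Hence S1 is false.

S2: Formalization: (not R nand not S) -> P

not R = not False = True
not S = not True = False
not R nand not S = True nand False = True
(not R nand not S) -> P = True -> False = False
Thus S2 is false.

S3: In symbols: (P -> R) xor ((Q -> not S) nand R)

P -> R = False -> False = True
not S = not True = False
Q -> not S = True -> False = False
(Q -> not S) nand R = False nand False = True
(P -> R) xor ((Q -> not S) nand R) = True xor True = False
Hence S3 is false.

True statements: 0 (none).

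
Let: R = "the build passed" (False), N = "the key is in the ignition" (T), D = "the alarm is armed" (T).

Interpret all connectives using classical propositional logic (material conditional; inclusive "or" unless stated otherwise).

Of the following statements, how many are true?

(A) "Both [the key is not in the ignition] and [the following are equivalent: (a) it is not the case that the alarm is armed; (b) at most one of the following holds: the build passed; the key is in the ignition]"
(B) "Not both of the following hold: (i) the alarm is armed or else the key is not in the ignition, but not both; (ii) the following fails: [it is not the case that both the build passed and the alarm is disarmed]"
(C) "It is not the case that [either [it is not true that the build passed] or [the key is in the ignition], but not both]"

2

(A): Formalization: ¬N ∧ (¬D ↔ (R ↑ N))

¬N = ¬T = F
¬D = ¬T = F
R ↑ N = F ↑ T = T
¬D ↔ (R ↑ N) = F ↔ T = F
¬N ∧ (¬D ↔ (R ↑ N)) = F ∧ F = F
Hence (A) is false.

(B): In symbols: (D ⊕ ¬N) ↑ ¬(R ↑ ¬D)

¬N = ¬T = F
D ⊕ ¬N = T ⊕ F = T
¬D = ¬T = F
R ↑ ¬D = F ↑ F = T
¬(R ↑ ¬D) = ¬T = F
(D ⊕ ¬N) ↑ ¬(R ↑ ¬D) = T ↑ F = T
Thus (B) is true.

(C): This is ¬(¬R ⊕ N).

¬R = ¬F = T
¬R ⊕ N = T ⊕ T = F
¬(¬R ⊕ N) = ¬F = T
Hence (C) is true.

Count: 2.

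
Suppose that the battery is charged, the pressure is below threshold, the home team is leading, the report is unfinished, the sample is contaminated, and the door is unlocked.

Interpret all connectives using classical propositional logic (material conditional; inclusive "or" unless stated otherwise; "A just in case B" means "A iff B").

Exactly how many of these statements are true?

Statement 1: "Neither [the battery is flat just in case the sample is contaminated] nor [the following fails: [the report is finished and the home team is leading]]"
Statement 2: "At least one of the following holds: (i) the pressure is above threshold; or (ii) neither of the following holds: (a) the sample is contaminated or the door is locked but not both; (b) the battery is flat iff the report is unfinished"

0

Let P = "the battery is charged" (T), U = "the sample is contaminated" (T), S = "the report is finished" (F), R = "the home team is leading" (T), Q = "the pressure is above threshold" (F), V = "the door is locked" (F).

Statement 1: In symbols: (¬P ↔ U) ↓ ¬(S ∧ R)

¬P = ¬T = F
¬P ↔ U = F ↔ T = F
S ∧ R = F ∧ T = F
¬(S ∧ R) = ¬F = T
(¬P ↔ U) ↓ ¬(S ∧ R) = F ↓ T = F
Hence Statement 1 is false.

Statement 2: In symbols: Q ∨ ((U ⊕ V) ↓ (¬P ↔ ¬S))

U ⊕ V = T ⊕ F = T
¬P = ¬T = F
¬S = ¬F = T
¬P ↔ ¬S = F ↔ T = F
(U ⊕ V) ↓ (¬P ↔ ¬S) = T ↓ F = F
Q ∨ ((U ⊕ V) ↓ (¬P ↔ ¬S)) = F ∨ F = F
Thus Statement 2 is false.

Count: 0.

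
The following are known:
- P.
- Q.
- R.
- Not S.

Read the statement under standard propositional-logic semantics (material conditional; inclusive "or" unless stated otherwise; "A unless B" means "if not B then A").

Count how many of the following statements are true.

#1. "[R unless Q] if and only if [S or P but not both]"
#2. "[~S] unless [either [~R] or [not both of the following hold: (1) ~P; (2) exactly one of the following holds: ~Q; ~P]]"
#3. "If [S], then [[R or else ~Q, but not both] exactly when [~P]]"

3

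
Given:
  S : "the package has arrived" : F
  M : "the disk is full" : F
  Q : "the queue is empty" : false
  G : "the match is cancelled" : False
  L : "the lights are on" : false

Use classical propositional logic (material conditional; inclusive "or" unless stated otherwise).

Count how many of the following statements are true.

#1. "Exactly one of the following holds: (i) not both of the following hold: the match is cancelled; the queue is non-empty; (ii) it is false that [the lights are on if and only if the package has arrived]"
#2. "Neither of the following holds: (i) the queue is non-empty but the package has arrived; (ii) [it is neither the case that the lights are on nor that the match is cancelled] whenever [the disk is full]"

1

#1: In symbols: (G nand not Q) xor not (L iff S)

not Q = not False = True
G nand not Q = False nand True = True
L iff S = False iff False = True
not (L iff S) = not True = False
(G nand not Q) xor not (L iff S) = True xor False = True
Hence #1 is true.

#2: In symbols: (not Q and S) nor (M -> (L nor G))

not Q = not False = True
not Q and S = True and False = False
L nor G = False nor False = True
M -> (L nor G) = False -> True = True
(not Q and S) nor (M -> (L nor G)) = False nor True = False
Hence #2 is false.

Count: 1.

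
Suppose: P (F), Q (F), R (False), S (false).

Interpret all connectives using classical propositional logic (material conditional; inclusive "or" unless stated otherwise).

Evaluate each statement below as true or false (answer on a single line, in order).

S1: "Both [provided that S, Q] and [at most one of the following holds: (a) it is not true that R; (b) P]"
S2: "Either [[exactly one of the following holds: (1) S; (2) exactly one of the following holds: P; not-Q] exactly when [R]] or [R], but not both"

S1: In symbols: (S → Q) ∧ (¬R ↑ P)

S → Q = F → F = T
¬R = ¬F = T
¬R ↑ P = T ↑ F = T
(S → Q) ∧ (¬R ↑ P) = T ∧ T = T
So S1 is true.

S2: Formalization: ((S ⊕ (P ⊕ ¬Q)) ↔ R) ⊕ R

¬Q = ¬F = T
P ⊕ ¬Q = F ⊕ T = T
S ⊕ (P ⊕ ¬Q) = F ⊕ T = T
(S ⊕ (P ⊕ ¬Q)) ↔ R = T ↔ F = F
((S ⊕ (P ⊕ ¬Q)) ↔ R) ⊕ R = F ⊕ F = F
Hence S2 is false.

S1 True / S2 False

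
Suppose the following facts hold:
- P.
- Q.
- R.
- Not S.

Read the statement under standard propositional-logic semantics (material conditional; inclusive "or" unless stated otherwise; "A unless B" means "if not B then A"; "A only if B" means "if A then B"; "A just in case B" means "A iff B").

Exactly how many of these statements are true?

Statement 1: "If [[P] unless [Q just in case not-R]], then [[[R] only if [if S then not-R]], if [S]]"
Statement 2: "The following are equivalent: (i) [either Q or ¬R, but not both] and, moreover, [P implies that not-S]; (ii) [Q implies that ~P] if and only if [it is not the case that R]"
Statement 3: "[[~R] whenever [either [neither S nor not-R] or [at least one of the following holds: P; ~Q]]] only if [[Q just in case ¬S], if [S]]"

Statement 1: Formalization: (P ∨ (Q ↔ ¬R)) → (S → (R → (S → ¬R)))

¬R = ¬T = F
Q ↔ ¬R = T ↔ F = F
P ∨ (Q ↔ ¬R) = T ∨ F = T
¬R = ¬T = F
S → ¬R = F → F = T
R → (S → ¬R) = T → T = T
S → (R → (S → ¬R)) = F → T = T
(P ∨ (Q ↔ ¬R)) → (S → (R → (S → ¬R))) = T → T = T
Thus Statement 1 is true.

Statement 2: This is ((Q ⊕ ¬R) ∧ (P → ¬S)) ↔ ((Q → ¬P) ↔ ¬R).

¬R = ¬T = F
Q ⊕ ¬R = T ⊕ F = T
¬S = ¬F = T
P → ¬S = T → T = T
(Q ⊕ ¬R) ∧ (P → ¬S) = T ∧ T = T
¬P = ¬T = F
Q → ¬P = T → F = F
¬R = ¬T = F
(Q → ¬P) ↔ ¬R = F ↔ F = T
((Q ⊕ ¬R) ∧ (P → ¬S)) ↔ ((Q → ¬P) ↔ ¬R) = T ↔ T = T
So Statement 2 is true.

Statement 3: Formalization: (((S ↓ ¬R) ∨ (P ∨ ¬Q)) → ¬R) → (S → (Q ↔ ¬S))

¬R = ¬T = F
S ↓ ¬R = F ↓ F = T
¬Q = ¬T = F
P ∨ ¬Q = T ∨ F = T
(S ↓ ¬R) ∨ (P ∨ ¬Q) = T ∨ T = T
¬R = ¬T = F
((S ↓ ¬R) ∨ (P ∨ ¬Q)) → ¬R = T → F = F
¬S = ¬F = T
Q ↔ ¬S = T ↔ T = T
S → (Q ↔ ¬S) = F → T = T
(((S ↓ ¬R) ∨ (P ∨ ¬Q)) → ¬R) → (S → (Q ↔ ¬S)) = F → T = T
Thus Statement 3 is true.

True statements: 3 (Statement 1, Statement 2, Statement 3).

3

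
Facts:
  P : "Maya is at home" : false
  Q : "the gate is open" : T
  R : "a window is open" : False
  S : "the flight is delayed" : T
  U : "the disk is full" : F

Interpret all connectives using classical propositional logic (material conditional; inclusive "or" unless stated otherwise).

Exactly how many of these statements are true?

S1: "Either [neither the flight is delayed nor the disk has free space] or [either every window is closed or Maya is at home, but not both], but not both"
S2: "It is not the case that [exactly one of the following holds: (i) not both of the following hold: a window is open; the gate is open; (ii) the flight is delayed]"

S1: Formalization: (S ↓ ¬U) ⊕ (¬R ⊕ P)

¬U = ¬F = T
S ↓ ¬U = T ↓ T = F
¬R = ¬F = T
¬R ⊕ P = T ⊕ F = T
(S ↓ ¬U) ⊕ (¬R ⊕ P) = F ⊕ T = T
Hence S1 is true.

S2: Parsed as ¬((R ↑ Q) ⊕ S)

R ↑ Q = F ↑ T = T
(R ↑ Q) ⊕ S = T ⊕ T = F
¬((R ↑ Q) ⊕ S) = ¬F = T
So S2 is true.

Count: 2.

2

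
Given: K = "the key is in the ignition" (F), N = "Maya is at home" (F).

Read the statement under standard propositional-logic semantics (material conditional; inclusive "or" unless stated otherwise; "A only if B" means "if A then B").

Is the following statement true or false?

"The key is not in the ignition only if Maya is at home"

False.

Values: K=False, N=False.
In symbols: not K -> N

not K = not False = True
not K -> N = True -> False = False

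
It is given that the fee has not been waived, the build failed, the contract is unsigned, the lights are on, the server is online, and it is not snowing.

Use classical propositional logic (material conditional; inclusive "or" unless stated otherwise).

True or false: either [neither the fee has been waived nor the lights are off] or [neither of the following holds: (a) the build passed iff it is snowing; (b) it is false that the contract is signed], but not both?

Let H = "the fee has been waived" (False), P = "the lights are on" (True), K = "the build passed" (False), N = "it is snowing" (False), D = "the contract is signed" (False).
Parsed as (H nor not P) xor ((K iff N) nor not D)

not P = not True = False
H nor not P = False nor False = True
K iff N = False iff False = True
not D = not False = True
(K iff N) nor not D = True nor True = False
(H nor not P) xor ((K iff N) nor not D) = True xor False = True

The statement is true.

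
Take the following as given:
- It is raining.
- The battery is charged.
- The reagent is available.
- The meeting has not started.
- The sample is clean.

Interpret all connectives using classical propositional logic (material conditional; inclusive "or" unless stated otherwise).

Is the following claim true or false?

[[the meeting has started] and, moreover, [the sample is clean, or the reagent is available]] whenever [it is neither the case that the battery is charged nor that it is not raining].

The statement is true.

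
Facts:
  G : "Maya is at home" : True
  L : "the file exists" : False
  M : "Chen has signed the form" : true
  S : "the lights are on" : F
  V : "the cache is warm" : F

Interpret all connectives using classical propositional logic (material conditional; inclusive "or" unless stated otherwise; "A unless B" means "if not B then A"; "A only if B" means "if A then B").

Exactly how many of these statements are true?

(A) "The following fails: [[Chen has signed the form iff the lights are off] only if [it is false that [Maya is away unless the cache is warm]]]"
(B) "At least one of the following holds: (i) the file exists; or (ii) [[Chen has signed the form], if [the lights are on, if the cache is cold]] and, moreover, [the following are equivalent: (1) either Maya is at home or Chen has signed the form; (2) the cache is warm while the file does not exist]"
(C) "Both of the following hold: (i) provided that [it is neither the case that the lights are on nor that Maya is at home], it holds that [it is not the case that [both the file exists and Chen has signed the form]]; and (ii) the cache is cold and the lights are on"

0

(A): Parsed as ~((M <-> ~S) -> ~(~G | V))

~S = ~F = T
M <-> ~S = T <-> T = T
~G = ~T = F
~G | V = F | F = F
~(~G | V) = ~F = T
(M <-> ~S) -> ~(~G | V) = T -> T = T
~((M <-> ~S) -> ~(~G | V)) = ~T = F
Thus (A) is false.

(B): Formalization: L | (((~V -> S) -> M) & ((G | M) <-> (V & ~L)))

~V = ~F = T
~V -> S = T -> F = F
(~V -> S) -> M = F -> T = T
G | M = T | T = T
~L = ~F = T
V & ~L = F & T = F
(G | M) <-> (V & ~L) = T <-> F = F
((~V -> S) -> M) & ((G | M) <-> (V & ~L)) = T & F = F
L | (((~V -> S) -> M) & ((G | M) <-> (V & ~L))) = F | F = F
Hence (B) is false.

(C): Formalization: ((S nor G) -> ~(L & M)) & (~V & S)

S nor G = F nor T = F
L & M = F & T = F
~(L & M) = ~F = T
(S nor G) -> ~(L & M) = F -> T = T
~V = ~F = T
~V & S = T & F = F
((S nor G) -> ~(L & M)) & (~V & S) = T & F = F
So (C) is false.

True statements: 0 (none).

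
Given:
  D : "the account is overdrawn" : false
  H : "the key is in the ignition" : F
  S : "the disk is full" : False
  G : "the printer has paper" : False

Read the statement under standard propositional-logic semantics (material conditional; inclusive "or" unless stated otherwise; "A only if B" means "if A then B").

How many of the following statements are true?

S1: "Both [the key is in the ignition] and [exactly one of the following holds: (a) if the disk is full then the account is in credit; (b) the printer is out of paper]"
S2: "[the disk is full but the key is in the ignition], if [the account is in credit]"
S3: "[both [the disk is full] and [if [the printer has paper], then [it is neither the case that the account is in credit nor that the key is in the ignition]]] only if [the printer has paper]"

S1: Parsed as H & ((S -> ~D) xor ~G)

~D = ~F = T
S -> ~D = F -> T = T
~G = ~F = T
(S -> ~D) xor ~G = T xor T = F
H & ((S -> ~D) xor ~G) = F & F = F
Thus S1 is false.

S2: Parsed as ~D -> (S & H)

~D = ~F = T
S & H = F & F = F
~D -> (S & H) = T -> F = F
Thus S2 is false.

S3: Parsed as (S & (G -> (~D nor H))) -> G

~D = ~F = T
~D nor H = T nor F = F
G -> (~D nor H) = F -> F = T
S & (G -> (~D nor H)) = F & T = F
(S & (G -> (~D nor H))) -> G = F -> F = T
Thus S3 is true.

1 of the 3 statements is true.

1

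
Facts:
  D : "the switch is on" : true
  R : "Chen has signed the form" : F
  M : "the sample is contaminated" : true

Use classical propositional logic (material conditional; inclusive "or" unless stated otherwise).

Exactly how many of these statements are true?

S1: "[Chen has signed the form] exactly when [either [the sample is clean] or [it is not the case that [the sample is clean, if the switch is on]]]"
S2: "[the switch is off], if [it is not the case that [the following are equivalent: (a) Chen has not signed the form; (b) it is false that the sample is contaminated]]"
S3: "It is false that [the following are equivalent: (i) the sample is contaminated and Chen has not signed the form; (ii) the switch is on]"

0

S1: This is R <-> (~M | ~(D -> ~M)).

~M = ~T = F
~M = ~T = F
D -> ~M = T -> F = F
~(D -> ~M) = ~F = T
~M | ~(D -> ~M) = F | T = T
R <-> (~M | ~(D -> ~M)) = F <-> T = F
So S1 is false.

S2: Formalization: ~(~R <-> ~M) -> ~D

~R = ~F = T
~M = ~T = F
~R <-> ~M = T <-> F = F
~(~R <-> ~M) = ~F = T
~D = ~T = F
~(~R <-> ~M) -> ~D = T -> F = F
Thus S2 is false.

S3: This is ~((M & ~R) <-> D).

~R = ~F = T
M & ~R = T & T = T
(M & ~R) <-> D = T <-> T = T
~((M & ~R) <-> D) = ~T = F
Hence S3 is false.

True statements: 0 (none).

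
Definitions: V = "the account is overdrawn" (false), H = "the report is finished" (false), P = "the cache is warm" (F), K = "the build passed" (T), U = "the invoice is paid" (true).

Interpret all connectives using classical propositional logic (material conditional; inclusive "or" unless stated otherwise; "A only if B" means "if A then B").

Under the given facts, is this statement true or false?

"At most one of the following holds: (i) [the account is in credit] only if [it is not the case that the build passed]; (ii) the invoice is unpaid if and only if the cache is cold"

True.

Parsed as (not V -> not K) nand (not U iff not P)

not V = not False = True
not K = not True = False
not V -> not K = True -> False = False
not U = not True = False
not P = not False = True
not U iff not P = False iff True = False
(not V -> not K) nand (not U iff not P) = False nand False = True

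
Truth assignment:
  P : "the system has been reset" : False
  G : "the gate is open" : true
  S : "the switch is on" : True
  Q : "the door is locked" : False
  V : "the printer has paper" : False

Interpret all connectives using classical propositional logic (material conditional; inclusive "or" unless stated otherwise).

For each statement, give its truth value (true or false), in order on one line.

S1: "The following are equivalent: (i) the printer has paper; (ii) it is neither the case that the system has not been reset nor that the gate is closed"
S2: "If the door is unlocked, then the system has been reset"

S1 T / S2 F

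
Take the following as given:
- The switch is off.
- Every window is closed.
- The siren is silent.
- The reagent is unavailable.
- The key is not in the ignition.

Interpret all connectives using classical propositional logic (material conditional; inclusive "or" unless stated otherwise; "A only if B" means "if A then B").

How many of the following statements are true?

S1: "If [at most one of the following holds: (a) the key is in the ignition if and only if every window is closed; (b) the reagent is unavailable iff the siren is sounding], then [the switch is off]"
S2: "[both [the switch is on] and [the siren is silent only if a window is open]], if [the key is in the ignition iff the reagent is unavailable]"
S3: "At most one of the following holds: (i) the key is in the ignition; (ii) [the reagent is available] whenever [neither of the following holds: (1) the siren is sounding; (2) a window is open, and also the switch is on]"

3

Let U = "the key is in the ignition" (F), Q = "a window is open" (F), S = "the reagent is available" (F), R = "the siren is sounding" (F), P = "the switch is on" (F).

S1: Formalization: ((U ↔ ¬Q) ↑ (¬S ↔ R)) → ¬P

¬Q = ¬F = T
U ↔ ¬Q = F ↔ T = F
¬S = ¬F = T
¬S ↔ R = T ↔ F = F
(U ↔ ¬Q) ↑ (¬S ↔ R) = F ↑ F = T
¬P = ¬F = T
((U ↔ ¬Q) ↑ (¬S ↔ R)) → ¬P = T → T = T
Thus S1 is true.

S2: This is (U ↔ ¬S) → (P ∧ (¬R → Q)).

¬S = ¬F = T
U ↔ ¬S = F ↔ T = F
¬R = ¬F = T
¬R → Q = T → F = F
P ∧ (¬R → Q) = F ∧ F = F
(U ↔ ¬S) → (P ∧ (¬R → Q)) = F → F = T
Thus S2 is true.

S3: In symbols: U ↑ ((R ↓ (Q ∧ P)) → S)

Q ∧ P = F ∧ F = F
R ↓ (Q ∧ P) = F ↓ F = T
(R ↓ (Q ∧ P)) → S = T → F = F
U ↑ ((R ↓ (Q ∧ P)) → S) = F ↑ F = T
Thus S3 is true.

Count: 3.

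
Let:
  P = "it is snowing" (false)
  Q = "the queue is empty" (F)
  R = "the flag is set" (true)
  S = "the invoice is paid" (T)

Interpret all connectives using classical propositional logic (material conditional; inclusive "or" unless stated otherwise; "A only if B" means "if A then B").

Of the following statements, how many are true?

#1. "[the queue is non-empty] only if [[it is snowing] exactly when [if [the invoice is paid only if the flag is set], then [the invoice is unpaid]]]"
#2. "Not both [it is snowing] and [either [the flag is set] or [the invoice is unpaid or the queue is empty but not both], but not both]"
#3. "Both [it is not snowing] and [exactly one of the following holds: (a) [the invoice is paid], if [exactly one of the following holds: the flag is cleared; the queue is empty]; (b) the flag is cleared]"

3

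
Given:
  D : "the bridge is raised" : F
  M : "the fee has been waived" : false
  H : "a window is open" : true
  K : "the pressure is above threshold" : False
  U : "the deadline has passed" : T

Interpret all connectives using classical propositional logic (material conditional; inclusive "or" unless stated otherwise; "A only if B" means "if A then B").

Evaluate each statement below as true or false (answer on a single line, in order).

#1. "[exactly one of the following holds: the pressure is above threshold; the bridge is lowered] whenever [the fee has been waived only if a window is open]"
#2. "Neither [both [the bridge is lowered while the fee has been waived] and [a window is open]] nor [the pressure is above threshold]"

#1: In symbols: (M -> H) -> (K xor not D)

M -> H = False -> True = True
not D = not False = True
K xor not D = False xor True = True
(M -> H) -> (K xor not D) = True -> True = True
Thus #1 is true.

#2: In symbols: ((not D and M) and H) nor K

not D = not False = True
not D and M = True and False = False
(not D and M) and H = False and True = False
((not D and M) and H) nor K = False nor False = True
Thus #2 is true.

#1 True / #2 True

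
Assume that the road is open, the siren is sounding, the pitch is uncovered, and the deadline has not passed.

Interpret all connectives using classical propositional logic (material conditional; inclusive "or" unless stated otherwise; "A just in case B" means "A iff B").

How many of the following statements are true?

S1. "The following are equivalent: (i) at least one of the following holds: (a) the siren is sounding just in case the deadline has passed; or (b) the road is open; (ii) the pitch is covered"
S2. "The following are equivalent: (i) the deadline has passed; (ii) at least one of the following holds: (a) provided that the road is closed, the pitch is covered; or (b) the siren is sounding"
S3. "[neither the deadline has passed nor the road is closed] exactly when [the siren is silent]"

Let Q = "the siren is sounding" (True), S = "the deadline has passed" (False), P = "the road is closed" (False), R = "the pitch is covered" (False).

S1: Formalization: ((Q iff S) or not P) iff R

Q iff S = True iff False = False
not P = not False = True
(Q iff S) or not P = False or True = True
((Q iff S) or not P) iff R = True iff False = False
Hence S1 is false.

S2: In symbols: S iff ((P -> R) or Q)

P -> R = False -> False = True
(P -> R) or Q = True or True = True
S iff ((P -> R) or Q) = False iff True = False
Hence S2 is false.

S3: In symbols: (S nor P) iff not Q

S nor P = False nor False = True
not Q = not True = False
(S nor P) iff not Q = True iff False = False
Thus S3 is false.

0 of the 3 statements are true (none).

0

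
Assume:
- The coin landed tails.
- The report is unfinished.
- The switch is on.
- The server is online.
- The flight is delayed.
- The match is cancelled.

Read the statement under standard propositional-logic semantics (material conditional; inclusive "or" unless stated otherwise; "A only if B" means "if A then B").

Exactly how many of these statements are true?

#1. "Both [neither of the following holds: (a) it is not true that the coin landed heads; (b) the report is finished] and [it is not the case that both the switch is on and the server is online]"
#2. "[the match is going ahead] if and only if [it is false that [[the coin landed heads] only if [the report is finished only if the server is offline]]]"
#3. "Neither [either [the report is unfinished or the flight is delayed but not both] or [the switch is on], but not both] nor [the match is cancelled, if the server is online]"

Let L = "the coin landed heads" (F), Q = "the report is finished" (F), G = "the switch is on" (T), W = "the server is online" (T), H = "the match is cancelled" (T), K = "the flight is delayed" (T).

#1: In symbols: (~L nor Q) & (G nand W)

~L = ~F = T
~L nor Q = T nor F = F
G nand W = T nand T = F
(~L nor Q) & (G nand W) = F & F = F
So #1 is false.

#2: In symbols: ~H <-> ~(L -> (Q -> ~W))

~H = ~T = F
~W = ~T = F
Q -> ~W = F -> F = T
L -> (Q -> ~W) = F -> T = T
~(L -> (Q -> ~W)) = ~T = F
~H <-> ~(L -> (Q -> ~W)) = F <-> F = T
Thus #2 is true.

#3: Parsed as ((~Q xor K) xor G) nor (W -> H)

~Q = ~F = T
~Q xor K = T xor T = F
(~Q xor K) xor G = F xor T = T
W -> H = T -> T = T
((~Q xor K) xor G) nor (W -> H) = T nor T = F
Hence #3 is false.

True statements: 1.

1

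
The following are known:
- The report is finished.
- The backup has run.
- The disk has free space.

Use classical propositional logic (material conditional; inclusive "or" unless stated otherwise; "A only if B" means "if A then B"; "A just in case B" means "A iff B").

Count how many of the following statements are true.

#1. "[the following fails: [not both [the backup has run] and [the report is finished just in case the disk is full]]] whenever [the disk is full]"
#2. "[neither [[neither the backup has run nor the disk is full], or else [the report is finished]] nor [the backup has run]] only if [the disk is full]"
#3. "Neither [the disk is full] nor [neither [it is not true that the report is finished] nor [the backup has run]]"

3

Let R = "the disk is full" (F), Q = "the backup has run" (T), P = "the report is finished" (T).

#1: In symbols: R -> ~(Q nand (P <-> R))

P <-> R = T <-> F = F
Q nand (P <-> R) = T nand F = T
~(Q nand (P <-> R)) = ~T = F
R -> ~(Q nand (P <-> R)) = F -> F = T
So #1 is true.

#2: Formalization: (((Q nor R) | P) nor Q) -> R

Q nor R = T nor F = F
(Q nor R) | P = F | T = T
((Q nor R) | P) nor Q = T nor T = F
(((Q nor R) | P) nor Q) -> R = F -> F = T
Thus #2 is true.

#3: In symbols: R nor (~P nor Q)

~P = ~T = F
~P nor Q = F nor T = F
R nor (~P nor Q) = F nor F = T
Hence #3 is true.

3 of the 3 statements are true (#1, #2, #3).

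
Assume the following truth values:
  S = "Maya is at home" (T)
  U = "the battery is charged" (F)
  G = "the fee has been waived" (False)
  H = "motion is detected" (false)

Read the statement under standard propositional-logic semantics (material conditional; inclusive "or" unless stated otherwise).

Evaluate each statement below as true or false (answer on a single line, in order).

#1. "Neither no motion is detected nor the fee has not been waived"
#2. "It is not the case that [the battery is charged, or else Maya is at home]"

#1: In symbols: not H nor not G

not H = not False = True
not G = not False = True
not H nor not G = True nor True = False
So #1 is false.

#2: Formalization: not (U or S)

U or S = False or True = True
not (U or S) = not True = False
Thus #2 is false.

#1 F / #2 F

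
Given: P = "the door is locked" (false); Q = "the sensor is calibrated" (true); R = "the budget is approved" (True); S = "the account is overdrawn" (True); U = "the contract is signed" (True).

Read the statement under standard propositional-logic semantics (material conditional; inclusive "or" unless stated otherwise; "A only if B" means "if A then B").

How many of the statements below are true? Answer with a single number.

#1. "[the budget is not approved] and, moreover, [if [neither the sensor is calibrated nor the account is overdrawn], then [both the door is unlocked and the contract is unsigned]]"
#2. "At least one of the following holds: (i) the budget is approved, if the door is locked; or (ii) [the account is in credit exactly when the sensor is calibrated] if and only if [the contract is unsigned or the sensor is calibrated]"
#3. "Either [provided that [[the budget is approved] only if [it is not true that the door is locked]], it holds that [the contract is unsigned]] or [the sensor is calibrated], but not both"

2

#1: Parsed as not R and ((Q nor S) -> (not P and not U))

not R = not True = False
Q nor S = True nor True = False
not P = not False = True
not U = not True = False
not P and not U = True and False = False
(Q nor S) -> (not P and not U) = False -> False = True
not R and ((Q nor S) -> (not P and not U)) = False and True = False
So #1 is false.

#2: Formalization: (P -> R) or ((not S iff Q) iff (not U or Q))

P -> R = False -> True = True
not S = not True = False
not S iff Q = False iff True = False
not U = not True = False
not U or Q = False or True = True
(not S iff Q) iff (not U or Q) = False iff True = False
(P -> R) or ((not S iff Q) iff (not U or Q)) = True or False = True
Hence #2 is true.

#3: Parsed as ((R -> not P) -> not U) xor Q

not P = not False = True
R -> not P = True -> True = True
not U = not True = False
(R -> not P) -> not U = True -> False = False
((R -> not P) -> not U) xor Q = False xor True = True
So #3 is true.

True statements: 2.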